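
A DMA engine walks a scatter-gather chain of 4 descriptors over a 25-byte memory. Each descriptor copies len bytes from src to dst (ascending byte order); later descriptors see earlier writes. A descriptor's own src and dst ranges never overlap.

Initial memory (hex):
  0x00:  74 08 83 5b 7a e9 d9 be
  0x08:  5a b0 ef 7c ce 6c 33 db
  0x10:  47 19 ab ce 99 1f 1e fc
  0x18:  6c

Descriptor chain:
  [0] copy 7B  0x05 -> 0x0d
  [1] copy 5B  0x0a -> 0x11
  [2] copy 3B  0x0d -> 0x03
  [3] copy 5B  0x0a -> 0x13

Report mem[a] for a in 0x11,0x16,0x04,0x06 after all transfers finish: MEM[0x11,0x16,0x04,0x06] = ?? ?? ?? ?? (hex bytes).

D0: mem[0x0d..0x13] <- [e9 d9 be 5a b0 ef 7c]
D1: mem[0x11..0x15] <- [ef 7c ce e9 d9]
D2: mem[0x03..0x05] <- [e9 d9 be]
D3: mem[0x13..0x17] <- [ef 7c ce e9 d9]
query mem[0x11]=0xef, mem[0x16]=0xe9, mem[0x04]=0xd9, mem[0x06]=0xd9

MEM[0x11,0x16,0x04,0x06] = ef e9 d9 d9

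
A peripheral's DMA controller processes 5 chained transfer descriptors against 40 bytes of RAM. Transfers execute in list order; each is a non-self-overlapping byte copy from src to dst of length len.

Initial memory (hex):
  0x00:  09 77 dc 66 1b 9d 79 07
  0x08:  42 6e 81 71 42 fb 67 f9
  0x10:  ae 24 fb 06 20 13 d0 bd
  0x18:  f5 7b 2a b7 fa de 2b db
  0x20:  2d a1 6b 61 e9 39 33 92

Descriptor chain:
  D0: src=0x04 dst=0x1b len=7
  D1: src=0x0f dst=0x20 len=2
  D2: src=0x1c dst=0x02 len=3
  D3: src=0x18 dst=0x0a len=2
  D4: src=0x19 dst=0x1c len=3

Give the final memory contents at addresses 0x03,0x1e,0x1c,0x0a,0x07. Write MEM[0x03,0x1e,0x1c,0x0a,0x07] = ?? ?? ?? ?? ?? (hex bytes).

MEM[0x03,0x1e,0x1c,0x0a,0x07] = 79 1b 7b f5 07

#0 dst[0x1b+7] := {0x1b,0x9d,0x79,0x07,0x42,0x6e,0x81}
#1 dst[0x20+2] := {0xf9,0xae}
#2 dst[0x02+3] := {0x9d,0x79,0x07}
#3 dst[0x0a+2] := {0xf5,0x7b}
#4 dst[0x1c+3] := {0x7b,0x2a,0x1b}
query mem[0x03]=0x79, mem[0x1e]=0x1b, mem[0x1c]=0x7b, mem[0x0a]=0xf5, mem[0x07]=0x07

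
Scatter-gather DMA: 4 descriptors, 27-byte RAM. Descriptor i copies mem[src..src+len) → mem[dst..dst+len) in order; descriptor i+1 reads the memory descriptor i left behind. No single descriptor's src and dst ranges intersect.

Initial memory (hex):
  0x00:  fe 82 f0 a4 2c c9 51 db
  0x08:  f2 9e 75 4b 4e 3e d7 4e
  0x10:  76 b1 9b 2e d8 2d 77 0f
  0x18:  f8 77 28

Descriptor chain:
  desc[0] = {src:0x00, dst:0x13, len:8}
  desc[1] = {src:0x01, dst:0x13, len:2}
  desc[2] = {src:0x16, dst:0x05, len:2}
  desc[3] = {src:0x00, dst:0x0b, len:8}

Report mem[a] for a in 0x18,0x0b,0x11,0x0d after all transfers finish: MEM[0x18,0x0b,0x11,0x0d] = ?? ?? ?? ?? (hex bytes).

[0] 0x00->0x13 len=8 : fe 82 f0 a4 2c c9 51 db
[1] 0x01->0x13 len=2 : 82 f0
[2] 0x16->0x05 len=2 : a4 2c
[3] 0x00->0x0b len=8 : fe 82 f0 a4 2c a4 2c db
query mem[0x18]=0xc9, mem[0x0b]=0xfe, mem[0x11]=0x2c, mem[0x0d]=0xf0

MEM[0x18,0x0b,0x11,0x0d] = c9 fe 2c f0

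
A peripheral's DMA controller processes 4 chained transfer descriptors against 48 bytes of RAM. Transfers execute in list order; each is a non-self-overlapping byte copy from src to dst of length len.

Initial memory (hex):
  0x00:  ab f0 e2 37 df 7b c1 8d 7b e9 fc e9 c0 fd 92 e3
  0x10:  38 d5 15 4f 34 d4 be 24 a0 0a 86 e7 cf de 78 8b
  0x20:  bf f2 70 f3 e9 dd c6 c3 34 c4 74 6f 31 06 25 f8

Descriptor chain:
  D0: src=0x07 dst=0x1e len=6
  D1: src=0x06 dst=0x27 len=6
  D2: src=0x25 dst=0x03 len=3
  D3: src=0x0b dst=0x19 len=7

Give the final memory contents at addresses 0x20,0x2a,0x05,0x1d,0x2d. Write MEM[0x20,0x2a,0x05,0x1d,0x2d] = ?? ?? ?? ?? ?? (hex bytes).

MEM[0x20,0x2a,0x05,0x1d,0x2d] = e9 e9 c1 e3 06

[0] 0x07->0x1e len=6 : 8d 7b e9 fc e9 c0
[1] 0x06->0x27 len=6 : c1 8d 7b e9 fc e9
[2] 0x25->0x03 len=3 : dd c6 c1
[3] 0x0b->0x19 len=7 : e9 c0 fd 92 e3 38 d5
query mem[0x20]=0xe9, mem[0x2a]=0xe9, mem[0x05]=0xc1, mem[0x1d]=0xe3, mem[0x2d]=0x06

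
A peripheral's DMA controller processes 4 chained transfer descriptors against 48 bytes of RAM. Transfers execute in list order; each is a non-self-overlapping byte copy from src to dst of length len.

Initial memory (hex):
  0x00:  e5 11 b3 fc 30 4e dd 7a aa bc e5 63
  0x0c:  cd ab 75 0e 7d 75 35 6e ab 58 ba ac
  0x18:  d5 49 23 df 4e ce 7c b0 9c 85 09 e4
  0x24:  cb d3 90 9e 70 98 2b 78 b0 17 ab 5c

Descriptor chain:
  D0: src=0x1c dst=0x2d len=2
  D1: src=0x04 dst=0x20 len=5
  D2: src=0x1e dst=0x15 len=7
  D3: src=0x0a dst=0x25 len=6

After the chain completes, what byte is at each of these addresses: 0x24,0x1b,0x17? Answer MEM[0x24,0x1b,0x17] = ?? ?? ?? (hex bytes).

MEM[0x24,0x1b,0x17] = aa aa 30

  after D0: wrote 2B at 0x2d = 4ece
  after D1: wrote 5B at 0x20 = 304edd7aaa
  after D2: wrote 7B at 0x15 = 7cb0304edd7aaa
  after D3: wrote 6B at 0x25 = e563cdab750e
query mem[0x24]=0xaa, mem[0x1b]=0xaa, mem[0x17]=0x30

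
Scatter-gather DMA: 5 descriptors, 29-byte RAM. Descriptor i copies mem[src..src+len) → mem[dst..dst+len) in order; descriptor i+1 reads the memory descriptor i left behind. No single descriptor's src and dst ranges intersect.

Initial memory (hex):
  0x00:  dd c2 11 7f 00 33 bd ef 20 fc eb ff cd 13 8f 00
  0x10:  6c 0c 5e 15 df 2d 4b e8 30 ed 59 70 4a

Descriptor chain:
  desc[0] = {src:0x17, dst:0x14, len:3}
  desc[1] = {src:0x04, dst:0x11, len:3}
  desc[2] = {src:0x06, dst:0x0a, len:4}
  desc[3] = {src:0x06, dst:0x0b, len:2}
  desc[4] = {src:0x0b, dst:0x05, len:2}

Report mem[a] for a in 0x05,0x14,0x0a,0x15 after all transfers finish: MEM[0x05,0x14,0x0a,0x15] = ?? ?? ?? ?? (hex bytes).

D0: mem[0x14..0x16] <- [e8 30 ed]
D1: mem[0x11..0x13] <- [00 33 bd]
D2: mem[0x0a..0x0d] <- [bd ef 20 fc]
D3: mem[0x0b..0x0c] <- [bd ef]
D4: mem[0x05..0x06] <- [bd ef]
query mem[0x05]=0xbd, mem[0x14]=0xe8, mem[0x0a]=0xbd, mem[0x15]=0x30

MEM[0x05,0x14,0x0a,0x15] = bd e8 bd 30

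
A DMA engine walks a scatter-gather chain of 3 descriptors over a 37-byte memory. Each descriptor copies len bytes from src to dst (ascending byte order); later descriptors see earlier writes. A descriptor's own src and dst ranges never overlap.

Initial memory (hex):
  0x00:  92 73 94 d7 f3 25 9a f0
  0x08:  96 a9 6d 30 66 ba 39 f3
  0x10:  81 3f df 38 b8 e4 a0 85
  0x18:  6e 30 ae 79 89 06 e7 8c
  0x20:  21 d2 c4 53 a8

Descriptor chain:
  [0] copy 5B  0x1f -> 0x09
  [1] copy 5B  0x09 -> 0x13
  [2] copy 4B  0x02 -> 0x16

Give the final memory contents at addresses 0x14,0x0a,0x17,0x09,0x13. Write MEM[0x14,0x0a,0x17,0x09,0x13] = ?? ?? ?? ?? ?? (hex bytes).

MEM[0x14,0x0a,0x17,0x09,0x13] = 21 21 d7 8c 8c

[0] 0x1f->0x09 len=5 : 8c 21 d2 c4 53
[1] 0x09->0x13 len=5 : 8c 21 d2 c4 53
[2] 0x02->0x16 len=4 : 94 d7 f3 25
query mem[0x14]=0x21, mem[0x0a]=0x21, mem[0x17]=0xd7, mem[0x09]=0x8c, mem[0x13]=0x8c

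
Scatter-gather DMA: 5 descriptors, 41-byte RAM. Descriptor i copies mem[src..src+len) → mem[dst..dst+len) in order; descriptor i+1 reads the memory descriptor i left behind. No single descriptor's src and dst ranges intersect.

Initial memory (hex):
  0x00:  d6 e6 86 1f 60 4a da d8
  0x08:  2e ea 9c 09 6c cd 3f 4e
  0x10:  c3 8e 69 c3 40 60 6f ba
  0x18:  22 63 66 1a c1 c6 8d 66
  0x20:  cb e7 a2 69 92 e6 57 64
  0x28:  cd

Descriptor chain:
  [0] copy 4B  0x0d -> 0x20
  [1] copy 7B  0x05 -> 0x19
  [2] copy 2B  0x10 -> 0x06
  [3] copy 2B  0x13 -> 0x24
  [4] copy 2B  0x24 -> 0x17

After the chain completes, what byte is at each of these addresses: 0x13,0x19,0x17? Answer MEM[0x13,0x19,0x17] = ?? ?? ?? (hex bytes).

  after D0: wrote 4B at 0x20 = cd3f4ec3
  after D1: wrote 7B at 0x19 = 4adad82eea9c09
  after D2: wrote 2B at 0x06 = c38e
  after D3: wrote 2B at 0x24 = c340
  after D4: wrote 2B at 0x17 = c340
query mem[0x13]=0xc3, mem[0x19]=0x4a, mem[0x17]=0xc3

MEM[0x13,0x19,0x17] = c3 4a c3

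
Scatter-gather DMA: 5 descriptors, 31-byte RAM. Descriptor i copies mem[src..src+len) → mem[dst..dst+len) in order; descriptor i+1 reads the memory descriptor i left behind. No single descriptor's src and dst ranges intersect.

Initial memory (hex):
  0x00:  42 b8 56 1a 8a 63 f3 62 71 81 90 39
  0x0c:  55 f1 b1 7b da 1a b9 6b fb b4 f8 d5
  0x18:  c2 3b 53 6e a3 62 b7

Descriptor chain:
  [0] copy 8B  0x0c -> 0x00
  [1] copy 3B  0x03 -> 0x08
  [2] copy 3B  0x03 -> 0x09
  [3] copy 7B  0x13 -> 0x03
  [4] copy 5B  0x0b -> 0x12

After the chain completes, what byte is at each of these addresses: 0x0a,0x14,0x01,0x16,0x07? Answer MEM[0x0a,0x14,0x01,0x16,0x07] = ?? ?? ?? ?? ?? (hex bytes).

  after D0: wrote 8B at 0x00 = 55f1b17bda1ab96b
  after D1: wrote 3B at 0x08 = 7bda1a
  after D2: wrote 3B at 0x09 = 7bda1a
  after D3: wrote 7B at 0x03 = 6bfbb4f8d5c23b
  after D4: wrote 5B at 0x12 = 1a55f1b17b
query mem[0x0a]=0xda, mem[0x14]=0xf1, mem[0x01]=0xf1, mem[0x16]=0x7b, mem[0x07]=0xd5

MEM[0x0a,0x14,0x01,0x16,0x07] = da f1 f1 7b d5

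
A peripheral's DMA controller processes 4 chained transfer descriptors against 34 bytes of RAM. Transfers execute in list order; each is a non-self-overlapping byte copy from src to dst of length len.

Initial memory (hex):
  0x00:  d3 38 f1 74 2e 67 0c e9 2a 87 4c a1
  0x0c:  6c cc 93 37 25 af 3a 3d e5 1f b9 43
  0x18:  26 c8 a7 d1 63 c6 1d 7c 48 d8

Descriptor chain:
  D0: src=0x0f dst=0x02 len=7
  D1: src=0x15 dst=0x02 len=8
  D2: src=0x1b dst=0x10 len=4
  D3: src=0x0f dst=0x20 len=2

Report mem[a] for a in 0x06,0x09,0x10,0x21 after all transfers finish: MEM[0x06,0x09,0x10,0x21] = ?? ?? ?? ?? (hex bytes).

#0 dst[0x02+7] := {0x37,0x25,0xaf,0x3a,0x3d,0xe5,0x1f}
#1 dst[0x02+8] := {0x1f,0xb9,0x43,0x26,0xc8,0xa7,0xd1,0x63}
#2 dst[0x10+4] := {0xd1,0x63,0xc6,0x1d}
#3 dst[0x20+2] := {0x37,0xd1}
query mem[0x06]=0xc8, mem[0x09]=0x63, mem[0x10]=0xd1, mem[0x21]=0xd1

MEM[0x06,0x09,0x10,0x21] = c8 63 d1 d1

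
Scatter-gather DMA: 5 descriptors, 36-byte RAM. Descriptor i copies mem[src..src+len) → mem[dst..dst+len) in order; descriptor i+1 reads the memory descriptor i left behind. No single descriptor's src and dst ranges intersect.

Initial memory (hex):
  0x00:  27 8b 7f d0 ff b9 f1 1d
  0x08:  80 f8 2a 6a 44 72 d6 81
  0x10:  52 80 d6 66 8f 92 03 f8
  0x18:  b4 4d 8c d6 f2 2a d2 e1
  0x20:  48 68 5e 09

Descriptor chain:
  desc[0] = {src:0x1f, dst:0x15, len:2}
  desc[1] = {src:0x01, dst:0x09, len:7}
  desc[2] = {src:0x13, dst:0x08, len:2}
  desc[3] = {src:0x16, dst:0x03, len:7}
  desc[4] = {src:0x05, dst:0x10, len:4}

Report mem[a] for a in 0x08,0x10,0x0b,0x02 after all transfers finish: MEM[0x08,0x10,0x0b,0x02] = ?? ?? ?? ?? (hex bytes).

  after D0: wrote 2B at 0x15 = e148
  after D1: wrote 7B at 0x09 = 8b7fd0ffb9f11d
  after D2: wrote 2B at 0x08 = 668f
  after D3: wrote 7B at 0x03 = 48f8b44d8cd6f2
  after D4: wrote 4B at 0x10 = b44d8cd6
query mem[0x08]=0xd6, mem[0x10]=0xb4, mem[0x0b]=0xd0, mem[0x02]=0x7f

MEM[0x08,0x10,0x0b,0x02] = d6 b4 d0 7f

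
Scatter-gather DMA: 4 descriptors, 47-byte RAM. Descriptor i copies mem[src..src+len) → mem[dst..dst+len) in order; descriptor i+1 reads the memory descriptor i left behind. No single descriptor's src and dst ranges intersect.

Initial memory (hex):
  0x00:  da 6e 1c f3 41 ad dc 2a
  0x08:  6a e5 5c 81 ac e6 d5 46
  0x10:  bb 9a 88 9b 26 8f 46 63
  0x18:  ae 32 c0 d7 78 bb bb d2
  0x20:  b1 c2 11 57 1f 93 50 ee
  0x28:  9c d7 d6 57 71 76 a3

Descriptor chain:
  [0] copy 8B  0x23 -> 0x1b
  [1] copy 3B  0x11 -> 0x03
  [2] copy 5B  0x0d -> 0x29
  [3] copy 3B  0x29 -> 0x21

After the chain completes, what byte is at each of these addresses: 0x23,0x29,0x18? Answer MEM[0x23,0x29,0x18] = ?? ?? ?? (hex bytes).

MEM[0x23,0x29,0x18] = 46 e6 ae

#0 dst[0x1b+8] := {0x57,0x1f,0x93,0x50,0xee,0x9c,0xd7,0xd6}
#1 dst[0x03+3] := {0x9a,0x88,0x9b}
#2 dst[0x29+5] := {0xe6,0xd5,0x46,0xbb,0x9a}
#3 dst[0x21+3] := {0xe6,0xd5,0x46}
query mem[0x23]=0x46, mem[0x29]=0xe6, mem[0x18]=0xae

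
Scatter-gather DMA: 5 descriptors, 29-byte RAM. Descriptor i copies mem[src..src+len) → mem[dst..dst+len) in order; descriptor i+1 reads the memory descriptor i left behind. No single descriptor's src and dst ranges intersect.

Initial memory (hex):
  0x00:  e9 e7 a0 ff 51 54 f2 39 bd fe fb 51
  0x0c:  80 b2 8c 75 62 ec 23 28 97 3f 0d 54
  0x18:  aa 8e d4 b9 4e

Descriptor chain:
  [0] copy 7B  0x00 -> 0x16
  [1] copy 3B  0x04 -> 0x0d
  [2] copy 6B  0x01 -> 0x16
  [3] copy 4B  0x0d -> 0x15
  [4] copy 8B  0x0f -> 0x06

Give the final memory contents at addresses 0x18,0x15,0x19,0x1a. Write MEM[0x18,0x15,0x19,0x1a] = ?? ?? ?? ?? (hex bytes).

  after D0: wrote 7B at 0x16 = e9e7a0ff5154f2
  after D1: wrote 3B at 0x0d = 5154f2
  after D2: wrote 6B at 0x16 = e7a0ff5154f2
  after D3: wrote 4B at 0x15 = 5154f262
  after D4: wrote 8B at 0x06 = f262ec2328975154
query mem[0x18]=0x62, mem[0x15]=0x51, mem[0x19]=0x51, mem[0x1a]=0x54

MEM[0x18,0x15,0x19,0x1a] = 62 51 51 54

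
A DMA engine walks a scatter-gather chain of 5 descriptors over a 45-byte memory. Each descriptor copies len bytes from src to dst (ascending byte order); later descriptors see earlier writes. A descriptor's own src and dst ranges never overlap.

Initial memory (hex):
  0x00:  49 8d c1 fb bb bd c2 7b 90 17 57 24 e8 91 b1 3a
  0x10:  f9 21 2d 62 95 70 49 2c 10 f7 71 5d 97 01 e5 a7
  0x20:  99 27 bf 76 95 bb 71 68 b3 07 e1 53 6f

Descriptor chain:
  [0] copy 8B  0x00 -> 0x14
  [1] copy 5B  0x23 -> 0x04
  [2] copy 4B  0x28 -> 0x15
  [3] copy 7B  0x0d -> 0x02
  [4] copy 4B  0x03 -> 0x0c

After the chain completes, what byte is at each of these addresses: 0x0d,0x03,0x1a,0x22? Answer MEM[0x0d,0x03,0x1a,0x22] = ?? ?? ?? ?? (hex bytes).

MEM[0x0d,0x03,0x1a,0x22] = 3a b1 c2 bf

D0: mem[0x14..0x1b] <- [49 8d c1 fb bb bd c2 7b]
D1: mem[0x04..0x08] <- [76 95 bb 71 68]
D2: mem[0x15..0x18] <- [b3 07 e1 53]
D3: mem[0x02..0x08] <- [91 b1 3a f9 21 2d 62]
D4: mem[0x0c..0x0f] <- [b1 3a f9 21]
query mem[0x0d]=0x3a, mem[0x03]=0xb1, mem[0x1a]=0xc2, mem[0x22]=0xbf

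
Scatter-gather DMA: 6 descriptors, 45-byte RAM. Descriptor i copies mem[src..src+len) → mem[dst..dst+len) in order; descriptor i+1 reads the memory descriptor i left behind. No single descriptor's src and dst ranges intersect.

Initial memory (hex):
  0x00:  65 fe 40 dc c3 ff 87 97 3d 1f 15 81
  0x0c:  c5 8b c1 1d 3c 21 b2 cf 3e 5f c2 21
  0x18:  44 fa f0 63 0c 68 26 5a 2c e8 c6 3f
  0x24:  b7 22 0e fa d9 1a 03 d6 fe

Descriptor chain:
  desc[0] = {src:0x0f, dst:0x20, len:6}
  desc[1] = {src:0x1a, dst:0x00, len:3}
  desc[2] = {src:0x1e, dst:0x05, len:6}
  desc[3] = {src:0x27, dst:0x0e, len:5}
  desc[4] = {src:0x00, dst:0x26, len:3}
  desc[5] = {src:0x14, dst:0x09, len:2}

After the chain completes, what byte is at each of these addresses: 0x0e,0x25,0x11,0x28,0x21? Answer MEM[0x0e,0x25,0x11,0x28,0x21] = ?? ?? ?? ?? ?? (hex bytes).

D0: mem[0x20..0x25] <- [1d 3c 21 b2 cf 3e]
D1: mem[0x00..0x02] <- [f0 63 0c]
D2: mem[0x05..0x0a] <- [26 5a 1d 3c 21 b2]
D3: mem[0x0e..0x12] <- [fa d9 1a 03 d6]
D4: mem[0x26..0x28] <- [f0 63 0c]
D5: mem[0x09..0x0a] <- [3e 5f]
query mem[0x0e]=0xfa, mem[0x25]=0x3e, mem[0x11]=0x03, mem[0x28]=0x0c, mem[0x21]=0x3c

MEM[0x0e,0x25,0x11,0x28,0x21] = fa 3e 03 0c 3c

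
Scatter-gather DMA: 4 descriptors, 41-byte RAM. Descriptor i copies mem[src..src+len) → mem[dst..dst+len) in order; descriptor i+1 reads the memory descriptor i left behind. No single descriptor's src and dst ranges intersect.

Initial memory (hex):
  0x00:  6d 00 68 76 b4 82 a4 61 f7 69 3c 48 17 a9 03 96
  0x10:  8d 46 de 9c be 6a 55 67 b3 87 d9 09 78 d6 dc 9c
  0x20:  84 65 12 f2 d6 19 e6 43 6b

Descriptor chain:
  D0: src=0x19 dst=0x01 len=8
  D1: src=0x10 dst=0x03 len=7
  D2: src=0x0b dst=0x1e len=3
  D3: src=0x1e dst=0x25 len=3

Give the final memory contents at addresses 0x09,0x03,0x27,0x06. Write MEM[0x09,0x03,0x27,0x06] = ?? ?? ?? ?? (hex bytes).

#0 dst[0x01+8] := {0x87,0xd9,0x09,0x78,0xd6,0xdc,0x9c,0x84}
#1 dst[0x03+7] := {0x8d,0x46,0xde,0x9c,0xbe,0x6a,0x55}
#2 dst[0x1e+3] := {0x48,0x17,0xa9}
#3 dst[0x25+3] := {0x48,0x17,0xa9}
query mem[0x09]=0x55, mem[0x03]=0x8d, mem[0x27]=0xa9, mem[0x06]=0x9c

MEM[0x09,0x03,0x27,0x06] = 55 8d a9 9c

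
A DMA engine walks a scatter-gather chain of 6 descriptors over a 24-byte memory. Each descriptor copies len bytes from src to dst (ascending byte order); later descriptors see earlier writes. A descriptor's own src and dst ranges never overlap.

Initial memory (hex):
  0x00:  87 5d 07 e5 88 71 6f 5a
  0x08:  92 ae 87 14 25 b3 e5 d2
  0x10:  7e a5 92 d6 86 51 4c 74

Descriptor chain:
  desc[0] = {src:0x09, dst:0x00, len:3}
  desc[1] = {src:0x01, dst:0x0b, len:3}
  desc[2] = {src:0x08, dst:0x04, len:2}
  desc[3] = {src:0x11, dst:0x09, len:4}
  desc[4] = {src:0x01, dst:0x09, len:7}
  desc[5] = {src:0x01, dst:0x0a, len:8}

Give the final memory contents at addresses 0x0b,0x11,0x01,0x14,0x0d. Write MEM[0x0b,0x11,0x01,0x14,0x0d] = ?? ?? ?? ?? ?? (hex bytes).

MEM[0x0b,0x11,0x01,0x14,0x0d] = 14 92 87 86 92

[0] 0x09->0x00 len=3 : ae 87 14
[1] 0x01->0x0b len=3 : 87 14 e5
[2] 0x08->0x04 len=2 : 92 ae
[3] 0x11->0x09 len=4 : a5 92 d6 86
[4] 0x01->0x09 len=7 : 87 14 e5 92 ae 6f 5a
[5] 0x01->0x0a len=8 : 87 14 e5 92 ae 6f 5a 92
query mem[0x0b]=0x14, mem[0x11]=0x92, mem[0x01]=0x87, mem[0x14]=0x86, mem[0x0d]=0x92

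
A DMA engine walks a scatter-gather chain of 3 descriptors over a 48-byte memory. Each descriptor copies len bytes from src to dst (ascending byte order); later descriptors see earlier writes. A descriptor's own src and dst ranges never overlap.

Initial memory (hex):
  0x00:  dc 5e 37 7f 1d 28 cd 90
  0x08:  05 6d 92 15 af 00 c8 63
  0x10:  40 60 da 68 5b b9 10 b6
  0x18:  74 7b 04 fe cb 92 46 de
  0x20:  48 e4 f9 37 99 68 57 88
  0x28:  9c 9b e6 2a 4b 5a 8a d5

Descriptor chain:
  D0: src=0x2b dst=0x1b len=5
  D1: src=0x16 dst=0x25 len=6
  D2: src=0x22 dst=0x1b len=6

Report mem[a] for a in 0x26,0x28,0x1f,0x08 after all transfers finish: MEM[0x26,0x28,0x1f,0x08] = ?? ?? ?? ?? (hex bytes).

MEM[0x26,0x28,0x1f,0x08] = b6 7b b6 05

D0: mem[0x1b..0x1f] <- [2a 4b 5a 8a d5]
D1: mem[0x25..0x2a] <- [10 b6 74 7b 04 2a]
D2: mem[0x1b..0x20] <- [f9 37 99 10 b6 74]
query mem[0x26]=0xb6, mem[0x28]=0x7b, mem[0x1f]=0xb6, mem[0x08]=0x05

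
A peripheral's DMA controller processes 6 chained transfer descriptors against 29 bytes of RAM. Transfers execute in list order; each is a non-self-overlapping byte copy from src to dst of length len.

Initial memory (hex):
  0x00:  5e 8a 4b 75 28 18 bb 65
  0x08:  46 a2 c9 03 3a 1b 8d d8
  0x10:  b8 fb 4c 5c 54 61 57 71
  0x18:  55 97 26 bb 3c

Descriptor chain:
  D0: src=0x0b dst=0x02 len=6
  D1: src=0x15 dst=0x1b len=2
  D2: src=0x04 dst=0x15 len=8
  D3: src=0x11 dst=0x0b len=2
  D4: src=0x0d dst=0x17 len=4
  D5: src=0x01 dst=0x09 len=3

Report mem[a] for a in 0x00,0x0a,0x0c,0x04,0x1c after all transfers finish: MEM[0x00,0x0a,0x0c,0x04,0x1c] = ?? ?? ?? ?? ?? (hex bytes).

  after D0: wrote 6B at 0x02 = 033a1b8dd8b8
  after D1: wrote 2B at 0x1b = 6157
  after D2: wrote 8B at 0x15 = 1b8dd8b846a2c903
  after D3: wrote 2B at 0x0b = fb4c
  after D4: wrote 4B at 0x17 = 1b8dd8b8
  after D5: wrote 3B at 0x09 = 8a033a
query mem[0x00]=0x5e, mem[0x0a]=0x03, mem[0x0c]=0x4c, mem[0x04]=0x1b, mem[0x1c]=0x03

MEM[0x00,0x0a,0x0c,0x04,0x1c] = 5e 03 4c 1b 03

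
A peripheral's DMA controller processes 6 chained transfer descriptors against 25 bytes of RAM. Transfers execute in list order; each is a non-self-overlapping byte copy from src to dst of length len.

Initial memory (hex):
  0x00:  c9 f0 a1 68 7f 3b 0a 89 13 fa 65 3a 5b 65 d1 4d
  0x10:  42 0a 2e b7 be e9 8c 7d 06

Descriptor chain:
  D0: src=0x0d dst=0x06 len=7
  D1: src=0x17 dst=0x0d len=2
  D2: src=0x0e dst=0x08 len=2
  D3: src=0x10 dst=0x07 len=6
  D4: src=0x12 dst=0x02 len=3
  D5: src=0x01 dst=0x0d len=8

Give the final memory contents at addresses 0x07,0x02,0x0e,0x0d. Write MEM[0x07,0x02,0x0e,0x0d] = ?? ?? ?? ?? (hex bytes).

MEM[0x07,0x02,0x0e,0x0d] = 42 2e 2e f0

[0] 0x0d->0x06 len=7 : 65 d1 4d 42 0a 2e b7
[1] 0x17->0x0d len=2 : 7d 06
[2] 0x0e->0x08 len=2 : 06 4d
[3] 0x10->0x07 len=6 : 42 0a 2e b7 be e9
[4] 0x12->0x02 len=3 : 2e b7 be
[5] 0x01->0x0d len=8 : f0 2e b7 be 3b 65 42 0a
query mem[0x07]=0x42, mem[0x02]=0x2e, mem[0x0e]=0x2e, mem[0x0d]=0xf0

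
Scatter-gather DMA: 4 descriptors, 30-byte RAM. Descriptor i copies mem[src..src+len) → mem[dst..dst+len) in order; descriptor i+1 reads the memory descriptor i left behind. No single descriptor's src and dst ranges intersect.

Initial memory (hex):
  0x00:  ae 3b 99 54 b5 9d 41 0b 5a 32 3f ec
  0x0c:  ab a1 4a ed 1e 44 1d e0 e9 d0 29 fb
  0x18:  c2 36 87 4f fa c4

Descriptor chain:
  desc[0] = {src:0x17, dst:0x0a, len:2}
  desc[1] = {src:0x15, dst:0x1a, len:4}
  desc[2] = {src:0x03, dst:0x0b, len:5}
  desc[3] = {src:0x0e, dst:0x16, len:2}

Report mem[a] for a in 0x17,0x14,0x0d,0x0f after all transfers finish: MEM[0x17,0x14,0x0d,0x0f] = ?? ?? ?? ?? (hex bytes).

MEM[0x17,0x14,0x0d,0x0f] = 0b e9 9d 0b

#0 dst[0x0a+2] := {0xfb,0xc2}
#1 dst[0x1a+4] := {0xd0,0x29,0xfb,0xc2}
#2 dst[0x0b+5] := {0x54,0xb5,0x9d,0x41,0x0b}
#3 dst[0x16+2] := {0x41,0x0b}
query mem[0x17]=0x0b, mem[0x14]=0xe9, mem[0x0d]=0x9d, mem[0x0f]=0x0b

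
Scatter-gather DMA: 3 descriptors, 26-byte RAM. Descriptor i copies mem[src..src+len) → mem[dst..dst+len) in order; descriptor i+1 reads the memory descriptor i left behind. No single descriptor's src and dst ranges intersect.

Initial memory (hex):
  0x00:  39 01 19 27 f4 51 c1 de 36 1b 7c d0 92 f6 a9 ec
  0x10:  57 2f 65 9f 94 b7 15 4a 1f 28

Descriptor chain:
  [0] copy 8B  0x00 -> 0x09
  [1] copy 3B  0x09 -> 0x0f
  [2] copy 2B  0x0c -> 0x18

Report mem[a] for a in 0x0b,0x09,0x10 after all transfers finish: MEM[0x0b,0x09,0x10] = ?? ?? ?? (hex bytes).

#0 dst[0x09+8] := {0x39,0x01,0x19,0x27,0xf4,0x51,0xc1,0xde}
#1 dst[0x0f+3] := {0x39,0x01,0x19}
#2 dst[0x18+2] := {0x27,0xf4}
query mem[0x0b]=0x19, mem[0x09]=0x39, mem[0x10]=0x01

MEM[0x0b,0x09,0x10] = 19 39 01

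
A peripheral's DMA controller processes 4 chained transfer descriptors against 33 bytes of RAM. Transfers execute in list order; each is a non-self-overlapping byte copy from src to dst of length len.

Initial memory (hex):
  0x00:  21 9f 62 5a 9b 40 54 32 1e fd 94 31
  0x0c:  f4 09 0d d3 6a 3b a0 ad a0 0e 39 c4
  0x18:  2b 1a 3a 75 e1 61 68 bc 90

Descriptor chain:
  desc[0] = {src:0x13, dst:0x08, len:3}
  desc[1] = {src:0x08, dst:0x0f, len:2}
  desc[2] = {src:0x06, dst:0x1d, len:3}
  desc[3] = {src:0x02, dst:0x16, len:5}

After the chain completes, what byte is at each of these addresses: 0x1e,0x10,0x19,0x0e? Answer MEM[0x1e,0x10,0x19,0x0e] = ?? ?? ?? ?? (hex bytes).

MEM[0x1e,0x10,0x19,0x0e] = 32 a0 40 0d

  after D0: wrote 3B at 0x08 = ada00e
  after D1: wrote 2B at 0x0f = ada0
  after D2: wrote 3B at 0x1d = 5432ad
  after D3: wrote 5B at 0x16 = 625a9b4054
query mem[0x1e]=0x32, mem[0x10]=0xa0, mem[0x19]=0x40, mem[0x0e]=0x0d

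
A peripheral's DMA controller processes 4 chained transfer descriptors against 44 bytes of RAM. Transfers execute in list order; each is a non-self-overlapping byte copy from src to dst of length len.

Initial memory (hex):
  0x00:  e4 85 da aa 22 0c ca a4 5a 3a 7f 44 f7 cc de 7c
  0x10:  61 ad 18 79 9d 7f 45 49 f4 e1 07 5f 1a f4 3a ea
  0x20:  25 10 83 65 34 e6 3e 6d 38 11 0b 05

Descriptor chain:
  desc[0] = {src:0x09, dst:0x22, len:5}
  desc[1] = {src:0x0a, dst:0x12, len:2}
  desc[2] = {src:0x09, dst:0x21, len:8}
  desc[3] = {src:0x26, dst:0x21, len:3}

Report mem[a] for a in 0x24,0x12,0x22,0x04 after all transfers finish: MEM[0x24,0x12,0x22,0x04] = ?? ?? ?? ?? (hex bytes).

[0] 0x09->0x22 len=5 : 3a 7f 44 f7 cc
[1] 0x0a->0x12 len=2 : 7f 44
[2] 0x09->0x21 len=8 : 3a 7f 44 f7 cc de 7c 61
[3] 0x26->0x21 len=3 : de 7c 61
query mem[0x24]=0xf7, mem[0x12]=0x7f, mem[0x22]=0x7c, mem[0x04]=0x22

MEM[0x24,0x12,0x22,0x04] = f7 7f 7c 22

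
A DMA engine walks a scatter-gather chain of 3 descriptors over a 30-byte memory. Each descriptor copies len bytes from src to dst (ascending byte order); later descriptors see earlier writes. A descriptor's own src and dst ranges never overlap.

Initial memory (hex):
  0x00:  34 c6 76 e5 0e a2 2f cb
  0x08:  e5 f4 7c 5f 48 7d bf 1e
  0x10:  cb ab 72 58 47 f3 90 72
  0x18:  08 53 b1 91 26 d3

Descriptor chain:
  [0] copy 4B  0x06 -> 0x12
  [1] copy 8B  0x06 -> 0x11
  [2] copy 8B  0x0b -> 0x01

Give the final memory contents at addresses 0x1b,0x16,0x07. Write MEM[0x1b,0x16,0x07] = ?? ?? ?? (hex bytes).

  after D0: wrote 4B at 0x12 = 2fcbe5f4
  after D1: wrote 8B at 0x11 = 2fcbe5f47c5f487d
  after D2: wrote 8B at 0x01 = 5f487dbf1ecb2fcb
query mem[0x1b]=0x91, mem[0x16]=0x5f, mem[0x07]=0x2f

MEM[0x1b,0x16,0x07] = 91 5f 2f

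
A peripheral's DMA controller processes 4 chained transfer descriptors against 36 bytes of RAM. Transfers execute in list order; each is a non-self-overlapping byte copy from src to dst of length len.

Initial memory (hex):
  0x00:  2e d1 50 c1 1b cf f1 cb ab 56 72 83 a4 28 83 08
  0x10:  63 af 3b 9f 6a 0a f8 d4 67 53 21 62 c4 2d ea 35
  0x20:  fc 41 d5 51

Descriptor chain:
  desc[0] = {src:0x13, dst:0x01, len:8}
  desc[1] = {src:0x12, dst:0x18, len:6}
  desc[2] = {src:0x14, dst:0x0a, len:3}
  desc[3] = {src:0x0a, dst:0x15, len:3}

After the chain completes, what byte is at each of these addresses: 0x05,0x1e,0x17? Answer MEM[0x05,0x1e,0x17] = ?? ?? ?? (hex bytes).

MEM[0x05,0x1e,0x17] = d4 ea f8

[0] 0x13->0x01 len=8 : 9f 6a 0a f8 d4 67 53 21
[1] 0x12->0x18 len=6 : 3b 9f 6a 0a f8 d4
[2] 0x14->0x0a len=3 : 6a 0a f8
[3] 0x0a->0x15 len=3 : 6a 0a f8
query mem[0x05]=0xd4, mem[0x1e]=0xea, mem[0x17]=0xf8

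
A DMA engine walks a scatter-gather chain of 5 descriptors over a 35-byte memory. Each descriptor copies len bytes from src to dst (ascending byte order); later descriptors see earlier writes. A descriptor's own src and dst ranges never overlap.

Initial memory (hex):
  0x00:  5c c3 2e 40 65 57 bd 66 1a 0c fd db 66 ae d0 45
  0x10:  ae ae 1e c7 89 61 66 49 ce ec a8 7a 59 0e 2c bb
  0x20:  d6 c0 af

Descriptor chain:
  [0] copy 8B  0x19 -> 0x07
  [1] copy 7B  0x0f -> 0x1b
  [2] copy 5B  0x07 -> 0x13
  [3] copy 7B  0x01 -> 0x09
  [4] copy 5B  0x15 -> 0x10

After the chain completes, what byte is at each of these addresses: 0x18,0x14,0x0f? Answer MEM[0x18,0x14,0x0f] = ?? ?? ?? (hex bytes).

D0: mem[0x07..0x0e] <- [ec a8 7a 59 0e 2c bb d6]
D1: mem[0x1b..0x21] <- [45 ae ae 1e c7 89 61]
D2: mem[0x13..0x17] <- [ec a8 7a 59 0e]
D3: mem[0x09..0x0f] <- [c3 2e 40 65 57 bd ec]
D4: mem[0x10..0x14] <- [7a 59 0e ce ec]
query mem[0x18]=0xce, mem[0x14]=0xec, mem[0x0f]=0xec

MEM[0x18,0x14,0x0f] = ce ec ec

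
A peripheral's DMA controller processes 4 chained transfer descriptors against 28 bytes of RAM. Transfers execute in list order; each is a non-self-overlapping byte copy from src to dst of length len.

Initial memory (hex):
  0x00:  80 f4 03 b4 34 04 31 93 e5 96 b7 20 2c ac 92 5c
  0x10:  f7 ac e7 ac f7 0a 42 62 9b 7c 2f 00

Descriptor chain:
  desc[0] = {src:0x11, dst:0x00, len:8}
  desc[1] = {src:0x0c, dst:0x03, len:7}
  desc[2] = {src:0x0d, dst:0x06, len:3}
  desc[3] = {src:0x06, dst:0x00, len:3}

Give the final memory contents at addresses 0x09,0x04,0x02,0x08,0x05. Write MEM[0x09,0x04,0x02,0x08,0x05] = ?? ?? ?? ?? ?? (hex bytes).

MEM[0x09,0x04,0x02,0x08,0x05] = e7 ac 5c 5c 92

D0: mem[0x00..0x07] <- [ac e7 ac f7 0a 42 62 9b]
D1: mem[0x03..0x09] <- [2c ac 92 5c f7 ac e7]
D2: mem[0x06..0x08] <- [ac 92 5c]
D3: mem[0x00..0x02] <- [ac 92 5c]
query mem[0x09]=0xe7, mem[0x04]=0xac, mem[0x02]=0x5c, mem[0x08]=0x5c, mem[0x05]=0x92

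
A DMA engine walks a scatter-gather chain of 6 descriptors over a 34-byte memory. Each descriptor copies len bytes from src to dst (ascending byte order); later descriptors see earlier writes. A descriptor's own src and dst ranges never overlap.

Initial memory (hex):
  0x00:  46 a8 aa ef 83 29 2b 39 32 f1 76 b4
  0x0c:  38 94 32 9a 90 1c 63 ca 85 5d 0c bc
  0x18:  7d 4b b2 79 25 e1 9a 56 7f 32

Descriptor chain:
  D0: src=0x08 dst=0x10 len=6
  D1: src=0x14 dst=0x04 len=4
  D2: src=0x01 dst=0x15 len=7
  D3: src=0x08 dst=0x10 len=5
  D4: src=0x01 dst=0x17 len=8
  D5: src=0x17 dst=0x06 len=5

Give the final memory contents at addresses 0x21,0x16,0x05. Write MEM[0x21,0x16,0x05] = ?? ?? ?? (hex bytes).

MEM[0x21,0x16,0x05] = 32 aa 94

#0 dst[0x10+6] := {0x32,0xf1,0x76,0xb4,0x38,0x94}
#1 dst[0x04+4] := {0x38,0x94,0x0c,0xbc}
#2 dst[0x15+7] := {0xa8,0xaa,0xef,0x38,0x94,0x0c,0xbc}
#3 dst[0x10+5] := {0x32,0xf1,0x76,0xb4,0x38}
#4 dst[0x17+8] := {0xa8,0xaa,0xef,0x38,0x94,0x0c,0xbc,0x32}
#5 dst[0x06+5] := {0xa8,0xaa,0xef,0x38,0x94}
query mem[0x21]=0x32, mem[0x16]=0xaa, mem[0x05]=0x94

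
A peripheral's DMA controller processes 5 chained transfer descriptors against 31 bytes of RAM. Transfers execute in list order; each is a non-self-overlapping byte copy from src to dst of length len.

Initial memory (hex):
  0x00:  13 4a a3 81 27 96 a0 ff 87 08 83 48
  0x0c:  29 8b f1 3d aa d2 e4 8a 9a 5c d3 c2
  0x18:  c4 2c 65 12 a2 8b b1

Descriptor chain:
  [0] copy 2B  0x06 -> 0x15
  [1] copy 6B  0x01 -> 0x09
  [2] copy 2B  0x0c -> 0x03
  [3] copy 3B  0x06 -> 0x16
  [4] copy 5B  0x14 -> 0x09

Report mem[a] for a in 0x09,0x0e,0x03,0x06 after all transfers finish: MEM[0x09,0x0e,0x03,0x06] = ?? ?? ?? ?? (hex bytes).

MEM[0x09,0x0e,0x03,0x06] = 9a a0 27 a0

D0: mem[0x15..0x16] <- [a0 ff]
D1: mem[0x09..0x0e] <- [4a a3 81 27 96 a0]
D2: mem[0x03..0x04] <- [27 96]
D3: mem[0x16..0x18] <- [a0 ff 87]
D4: mem[0x09..0x0d] <- [9a a0 a0 ff 87]
query mem[0x09]=0x9a, mem[0x0e]=0xa0, mem[0x03]=0x27, mem[0x06]=0xa0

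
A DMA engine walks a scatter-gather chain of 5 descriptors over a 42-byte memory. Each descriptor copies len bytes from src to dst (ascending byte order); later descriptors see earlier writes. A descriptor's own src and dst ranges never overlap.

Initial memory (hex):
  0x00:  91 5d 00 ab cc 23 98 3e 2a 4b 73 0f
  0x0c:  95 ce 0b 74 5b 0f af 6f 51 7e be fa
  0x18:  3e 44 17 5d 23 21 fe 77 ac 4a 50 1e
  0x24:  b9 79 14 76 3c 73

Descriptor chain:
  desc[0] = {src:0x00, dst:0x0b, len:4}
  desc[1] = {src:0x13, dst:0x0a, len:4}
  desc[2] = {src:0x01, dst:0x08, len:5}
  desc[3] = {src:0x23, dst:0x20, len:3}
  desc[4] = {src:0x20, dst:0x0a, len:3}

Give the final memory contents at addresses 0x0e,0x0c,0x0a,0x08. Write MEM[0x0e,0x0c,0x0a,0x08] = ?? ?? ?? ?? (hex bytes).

D0: mem[0x0b..0x0e] <- [91 5d 00 ab]
D1: mem[0x0a..0x0d] <- [6f 51 7e be]
D2: mem[0x08..0x0c] <- [5d 00 ab cc 23]
D3: mem[0x20..0x22] <- [1e b9 79]
D4: mem[0x0a..0x0c] <- [1e b9 79]
query mem[0x0e]=0xab, mem[0x0c]=0x79, mem[0x0a]=0x1e, mem[0x08]=0x5d

MEM[0x0e,0x0c,0x0a,0x08] = ab 79 1e 5d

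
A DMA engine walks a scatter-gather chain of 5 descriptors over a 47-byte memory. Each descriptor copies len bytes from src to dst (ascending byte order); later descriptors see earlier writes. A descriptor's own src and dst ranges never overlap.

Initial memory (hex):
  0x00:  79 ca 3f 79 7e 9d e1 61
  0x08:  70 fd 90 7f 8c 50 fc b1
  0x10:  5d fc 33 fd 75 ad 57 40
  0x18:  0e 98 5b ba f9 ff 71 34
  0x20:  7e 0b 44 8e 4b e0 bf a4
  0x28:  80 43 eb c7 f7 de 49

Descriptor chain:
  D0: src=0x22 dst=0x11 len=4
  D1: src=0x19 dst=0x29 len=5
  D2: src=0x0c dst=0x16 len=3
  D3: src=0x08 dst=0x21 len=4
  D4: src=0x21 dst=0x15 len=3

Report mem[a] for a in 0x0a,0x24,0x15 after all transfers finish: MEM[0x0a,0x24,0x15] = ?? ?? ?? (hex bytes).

[0] 0x22->0x11 len=4 : 44 8e 4b e0
[1] 0x19->0x29 len=5 : 98 5b ba f9 ff
[2] 0x0c->0x16 len=3 : 8c 50 fc
[3] 0x08->0x21 len=4 : 70 fd 90 7f
[4] 0x21->0x15 len=3 : 70 fd 90
query mem[0x0a]=0x90, mem[0x24]=0x7f, mem[0x15]=0x70

MEM[0x0a,0x24,0x15] = 90 7f 70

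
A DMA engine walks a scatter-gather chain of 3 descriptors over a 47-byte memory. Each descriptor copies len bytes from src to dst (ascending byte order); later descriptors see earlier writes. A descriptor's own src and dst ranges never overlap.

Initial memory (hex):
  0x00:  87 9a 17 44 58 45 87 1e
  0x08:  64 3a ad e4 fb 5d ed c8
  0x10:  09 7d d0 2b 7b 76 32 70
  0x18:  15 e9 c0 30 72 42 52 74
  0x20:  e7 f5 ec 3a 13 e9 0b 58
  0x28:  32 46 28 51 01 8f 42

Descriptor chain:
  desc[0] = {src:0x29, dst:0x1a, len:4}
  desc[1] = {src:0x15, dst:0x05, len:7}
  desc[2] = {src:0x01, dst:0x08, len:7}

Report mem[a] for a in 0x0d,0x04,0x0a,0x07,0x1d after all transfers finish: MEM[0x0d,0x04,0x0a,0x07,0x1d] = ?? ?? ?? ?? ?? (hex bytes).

  after D0: wrote 4B at 0x1a = 46285101
  after D1: wrote 7B at 0x05 = 76327015e94628
  after D2: wrote 7B at 0x08 = 9a174458763270
query mem[0x0d]=0x32, mem[0x04]=0x58, mem[0x0a]=0x44, mem[0x07]=0x70, mem[0x1d]=0x01

MEM[0x0d,0x04,0x0a,0x07,0x1d] = 32 58 44 70 01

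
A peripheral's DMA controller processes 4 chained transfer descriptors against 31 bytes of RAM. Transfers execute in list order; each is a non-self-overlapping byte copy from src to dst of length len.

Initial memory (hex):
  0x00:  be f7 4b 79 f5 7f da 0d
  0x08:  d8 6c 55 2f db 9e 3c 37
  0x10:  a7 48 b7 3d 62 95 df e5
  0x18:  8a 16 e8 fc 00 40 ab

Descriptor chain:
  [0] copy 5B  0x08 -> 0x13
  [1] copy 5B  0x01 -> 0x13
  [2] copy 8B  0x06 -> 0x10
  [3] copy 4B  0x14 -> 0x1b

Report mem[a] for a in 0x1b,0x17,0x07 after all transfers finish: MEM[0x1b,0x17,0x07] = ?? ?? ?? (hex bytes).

MEM[0x1b,0x17,0x07] = 55 9e 0d

D0: mem[0x13..0x17] <- [d8 6c 55 2f db]
D1: mem[0x13..0x17] <- [f7 4b 79 f5 7f]
D2: mem[0x10..0x17] <- [da 0d d8 6c 55 2f db 9e]
D3: mem[0x1b..0x1e] <- [55 2f db 9e]
query mem[0x1b]=0x55, mem[0x17]=0x9e, mem[0x07]=0x0d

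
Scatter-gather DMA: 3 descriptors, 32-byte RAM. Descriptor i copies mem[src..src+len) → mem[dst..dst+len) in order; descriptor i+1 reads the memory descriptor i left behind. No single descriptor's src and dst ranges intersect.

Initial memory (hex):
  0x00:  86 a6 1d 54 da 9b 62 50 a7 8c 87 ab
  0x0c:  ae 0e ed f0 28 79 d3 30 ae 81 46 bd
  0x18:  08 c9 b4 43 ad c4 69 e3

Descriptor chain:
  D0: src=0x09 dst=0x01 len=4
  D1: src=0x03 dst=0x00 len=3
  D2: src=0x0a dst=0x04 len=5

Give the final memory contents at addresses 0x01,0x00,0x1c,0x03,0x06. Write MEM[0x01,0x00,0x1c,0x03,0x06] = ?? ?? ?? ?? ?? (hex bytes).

MEM[0x01,0x00,0x1c,0x03,0x06] = ae ab ad ab ae

[0] 0x09->0x01 len=4 : 8c 87 ab ae
[1] 0x03->0x00 len=3 : ab ae 9b
[2] 0x0a->0x04 len=5 : 87 ab ae 0e ed
query mem[0x01]=0xae, mem[0x00]=0xab, mem[0x1c]=0xad, mem[0x03]=0xab, mem[0x06]=0xae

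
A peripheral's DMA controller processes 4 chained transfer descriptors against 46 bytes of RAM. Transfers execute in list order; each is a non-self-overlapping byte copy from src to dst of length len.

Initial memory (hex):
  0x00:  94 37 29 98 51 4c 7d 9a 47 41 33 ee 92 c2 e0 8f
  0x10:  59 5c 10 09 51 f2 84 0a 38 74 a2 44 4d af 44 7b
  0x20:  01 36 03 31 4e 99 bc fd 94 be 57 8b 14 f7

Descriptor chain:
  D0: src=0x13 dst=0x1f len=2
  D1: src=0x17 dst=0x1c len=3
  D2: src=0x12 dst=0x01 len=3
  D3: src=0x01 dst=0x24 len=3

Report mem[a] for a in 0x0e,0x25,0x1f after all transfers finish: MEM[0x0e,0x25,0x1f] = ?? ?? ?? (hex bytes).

#0 dst[0x1f+2] := {0x09,0x51}
#1 dst[0x1c+3] := {0x0a,0x38,0x74}
#2 dst[0x01+3] := {0x10,0x09,0x51}
#3 dst[0x24+3] := {0x10,0x09,0x51}
query mem[0x0e]=0xe0, mem[0x25]=0x09, mem[0x1f]=0x09

MEM[0x0e,0x25,0x1f] = e0 09 09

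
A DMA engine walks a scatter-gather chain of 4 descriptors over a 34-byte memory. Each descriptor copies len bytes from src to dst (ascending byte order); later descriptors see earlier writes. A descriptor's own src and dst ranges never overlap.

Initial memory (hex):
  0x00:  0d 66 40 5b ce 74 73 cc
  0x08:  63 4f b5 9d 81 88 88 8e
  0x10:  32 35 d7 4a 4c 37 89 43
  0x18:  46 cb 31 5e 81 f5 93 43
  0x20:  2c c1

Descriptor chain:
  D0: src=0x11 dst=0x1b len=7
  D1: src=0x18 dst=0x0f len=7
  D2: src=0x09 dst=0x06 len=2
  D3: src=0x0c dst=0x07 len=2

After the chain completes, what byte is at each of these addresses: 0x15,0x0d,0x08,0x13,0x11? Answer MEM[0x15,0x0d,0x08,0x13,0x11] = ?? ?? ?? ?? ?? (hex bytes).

MEM[0x15,0x0d,0x08,0x13,0x11] = 4c 88 88 d7 31

#0 dst[0x1b+7] := {0x35,0xd7,0x4a,0x4c,0x37,0x89,0x43}
#1 dst[0x0f+7] := {0x46,0xcb,0x31,0x35,0xd7,0x4a,0x4c}
#2 dst[0x06+2] := {0x4f,0xb5}
#3 dst[0x07+2] := {0x81,0x88}
query mem[0x15]=0x4c, mem[0x0d]=0x88, mem[0x08]=0x88, mem[0x13]=0xd7, mem[0x11]=0x31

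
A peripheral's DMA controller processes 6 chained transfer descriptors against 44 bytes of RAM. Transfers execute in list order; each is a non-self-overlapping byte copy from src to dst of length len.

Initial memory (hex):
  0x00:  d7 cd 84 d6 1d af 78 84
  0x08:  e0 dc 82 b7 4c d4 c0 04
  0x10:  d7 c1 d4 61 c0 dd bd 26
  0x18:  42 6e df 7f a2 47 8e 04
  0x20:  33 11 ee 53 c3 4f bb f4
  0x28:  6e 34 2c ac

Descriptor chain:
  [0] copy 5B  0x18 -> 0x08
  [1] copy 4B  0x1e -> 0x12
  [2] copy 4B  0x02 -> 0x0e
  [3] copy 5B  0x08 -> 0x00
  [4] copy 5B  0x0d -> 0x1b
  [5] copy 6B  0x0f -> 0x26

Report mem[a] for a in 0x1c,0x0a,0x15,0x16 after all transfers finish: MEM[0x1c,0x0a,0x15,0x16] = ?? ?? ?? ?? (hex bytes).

  after D0: wrote 5B at 0x08 = 426edf7fa2
  after D1: wrote 4B at 0x12 = 8e043311
  after D2: wrote 4B at 0x0e = 84d61daf
  after D3: wrote 5B at 0x00 = 426edf7fa2
  after D4: wrote 5B at 0x1b = d484d61daf
  after D5: wrote 6B at 0x26 = d61daf8e0433
query mem[0x1c]=0x84, mem[0x0a]=0xdf, mem[0x15]=0x11, mem[0x16]=0xbd

MEM[0x1c,0x0a,0x15,0x16] = 84 df 11 bd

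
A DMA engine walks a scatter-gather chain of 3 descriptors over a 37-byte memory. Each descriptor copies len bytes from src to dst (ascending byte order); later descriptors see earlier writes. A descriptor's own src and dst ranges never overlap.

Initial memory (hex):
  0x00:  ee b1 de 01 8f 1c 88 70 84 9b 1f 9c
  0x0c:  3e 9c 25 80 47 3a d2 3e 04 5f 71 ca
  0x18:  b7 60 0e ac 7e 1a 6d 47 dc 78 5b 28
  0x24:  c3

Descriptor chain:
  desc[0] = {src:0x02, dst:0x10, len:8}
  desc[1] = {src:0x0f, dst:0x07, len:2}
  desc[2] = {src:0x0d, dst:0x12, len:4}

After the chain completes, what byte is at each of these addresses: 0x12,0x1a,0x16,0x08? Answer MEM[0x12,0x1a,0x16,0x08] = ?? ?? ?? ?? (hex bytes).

MEM[0x12,0x1a,0x16,0x08] = 9c 0e 84 de

  after D0: wrote 8B at 0x10 = de018f1c8870849b
  after D1: wrote 2B at 0x07 = 80de
  after D2: wrote 4B at 0x12 = 9c2580de
query mem[0x12]=0x9c, mem[0x1a]=0x0e, mem[0x16]=0x84, mem[0x08]=0xde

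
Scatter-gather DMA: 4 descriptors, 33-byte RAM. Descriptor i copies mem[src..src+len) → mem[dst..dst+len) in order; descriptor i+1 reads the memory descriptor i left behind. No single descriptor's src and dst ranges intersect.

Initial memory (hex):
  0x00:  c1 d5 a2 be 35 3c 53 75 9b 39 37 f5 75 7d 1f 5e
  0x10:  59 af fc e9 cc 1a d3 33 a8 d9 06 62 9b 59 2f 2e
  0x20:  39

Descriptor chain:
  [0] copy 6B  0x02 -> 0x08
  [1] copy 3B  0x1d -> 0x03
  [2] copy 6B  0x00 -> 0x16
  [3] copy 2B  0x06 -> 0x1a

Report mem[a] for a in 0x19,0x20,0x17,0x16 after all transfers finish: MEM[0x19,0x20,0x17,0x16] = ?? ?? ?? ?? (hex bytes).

MEM[0x19,0x20,0x17,0x16] = 59 39 d5 c1

D0: mem[0x08..0x0d] <- [a2 be 35 3c 53 75]
D1: mem[0x03..0x05] <- [59 2f 2e]
D2: mem[0x16..0x1b] <- [c1 d5 a2 59 2f 2e]
D3: mem[0x1a..0x1b] <- [53 75]
query mem[0x19]=0x59, mem[0x20]=0x39, mem[0x17]=0xd5, mem[0x16]=0xc1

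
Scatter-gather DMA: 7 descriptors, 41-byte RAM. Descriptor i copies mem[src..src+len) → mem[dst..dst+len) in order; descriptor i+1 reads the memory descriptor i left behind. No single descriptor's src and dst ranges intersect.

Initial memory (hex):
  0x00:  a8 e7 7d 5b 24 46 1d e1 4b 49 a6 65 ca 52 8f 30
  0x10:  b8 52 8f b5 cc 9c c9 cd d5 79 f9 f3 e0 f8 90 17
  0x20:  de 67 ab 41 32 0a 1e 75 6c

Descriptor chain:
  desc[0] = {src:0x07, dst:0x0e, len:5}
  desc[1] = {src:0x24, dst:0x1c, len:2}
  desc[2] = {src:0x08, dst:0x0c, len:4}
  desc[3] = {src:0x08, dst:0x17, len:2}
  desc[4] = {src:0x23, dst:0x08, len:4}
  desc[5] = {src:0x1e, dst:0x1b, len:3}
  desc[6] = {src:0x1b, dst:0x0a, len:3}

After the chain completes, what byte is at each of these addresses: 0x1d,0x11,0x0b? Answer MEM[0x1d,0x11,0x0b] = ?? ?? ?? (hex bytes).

[0] 0x07->0x0e len=5 : e1 4b 49 a6 65
[1] 0x24->0x1c len=2 : 32 0a
[2] 0x08->0x0c len=4 : 4b 49 a6 65
[3] 0x08->0x17 len=2 : 4b 49
[4] 0x23->0x08 len=4 : 41 32 0a 1e
[5] 0x1e->0x1b len=3 : 90 17 de
[6] 0x1b->0x0a len=3 : 90 17 de
query mem[0x1d]=0xde, mem[0x11]=0xa6, mem[0x0b]=0x17

MEM[0x1d,0x11,0x0b] = de a6 17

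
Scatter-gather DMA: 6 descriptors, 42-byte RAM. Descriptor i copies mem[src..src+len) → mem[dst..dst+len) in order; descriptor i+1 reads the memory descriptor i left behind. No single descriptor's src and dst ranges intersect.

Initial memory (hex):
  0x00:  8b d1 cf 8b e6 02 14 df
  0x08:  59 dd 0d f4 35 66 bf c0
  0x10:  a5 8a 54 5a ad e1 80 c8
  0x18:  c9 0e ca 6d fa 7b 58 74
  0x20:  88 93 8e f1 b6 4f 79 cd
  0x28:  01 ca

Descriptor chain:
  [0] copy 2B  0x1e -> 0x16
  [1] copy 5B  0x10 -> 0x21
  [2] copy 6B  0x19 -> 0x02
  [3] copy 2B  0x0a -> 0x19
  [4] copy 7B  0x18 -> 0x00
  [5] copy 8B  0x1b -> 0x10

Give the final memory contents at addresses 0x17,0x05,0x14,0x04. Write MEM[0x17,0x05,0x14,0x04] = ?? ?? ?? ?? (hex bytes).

  after D0: wrote 2B at 0x16 = 5874
  after D1: wrote 5B at 0x21 = a58a545aad
  after D2: wrote 6B at 0x02 = 0eca6dfa7b58
  after D3: wrote 2B at 0x19 = 0df4
  after D4: wrote 7B at 0x00 = c90df46dfa7b58
  after D5: wrote 8B at 0x10 = 6dfa7b587488a58a
query mem[0x17]=0x8a, mem[0x05]=0x7b, mem[0x14]=0x74, mem[0x04]=0xfa

MEM[0x17,0x05,0x14,0x04] = 8a 7b 74 fa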